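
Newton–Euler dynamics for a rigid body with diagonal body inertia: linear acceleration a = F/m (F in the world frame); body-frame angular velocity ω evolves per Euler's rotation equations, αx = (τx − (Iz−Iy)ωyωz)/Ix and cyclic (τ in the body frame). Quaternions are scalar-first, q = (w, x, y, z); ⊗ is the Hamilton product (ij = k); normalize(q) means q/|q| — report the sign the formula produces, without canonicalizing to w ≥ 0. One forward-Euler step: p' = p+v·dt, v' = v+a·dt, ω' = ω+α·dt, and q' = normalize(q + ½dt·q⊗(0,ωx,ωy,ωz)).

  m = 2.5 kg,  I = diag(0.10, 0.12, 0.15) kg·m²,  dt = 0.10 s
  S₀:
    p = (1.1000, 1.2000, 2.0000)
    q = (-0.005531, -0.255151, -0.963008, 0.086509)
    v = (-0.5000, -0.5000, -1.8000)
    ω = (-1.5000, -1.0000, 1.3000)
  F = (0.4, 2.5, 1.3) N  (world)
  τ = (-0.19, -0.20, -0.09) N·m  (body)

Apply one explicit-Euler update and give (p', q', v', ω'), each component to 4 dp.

p' = (1.0500, 1.1500, 1.8200)
q' = (-0.0780, -0.3111, -0.9468, 0.0265)
v' = (-0.4840, -0.4000, -1.7480)
ω' = (-1.6510, -1.2479, 1.2200)

p' = p + v·dt = (1.0500, 1.1500, 1.8200)
new velocity v' = (-0.4840, -0.4000, -1.7480)
angular accel α = (-1.5100, -2.4792, -0.8000)
new body rate ω' = (-1.6510, -1.2479, 1.2200)
q⊗(0,ω) = (-1.4581962, -1.1571049, 0.2074638, -1.1965513)
updated quaternion q' = (-0.0780, -0.3111, -0.9468, 0.0265)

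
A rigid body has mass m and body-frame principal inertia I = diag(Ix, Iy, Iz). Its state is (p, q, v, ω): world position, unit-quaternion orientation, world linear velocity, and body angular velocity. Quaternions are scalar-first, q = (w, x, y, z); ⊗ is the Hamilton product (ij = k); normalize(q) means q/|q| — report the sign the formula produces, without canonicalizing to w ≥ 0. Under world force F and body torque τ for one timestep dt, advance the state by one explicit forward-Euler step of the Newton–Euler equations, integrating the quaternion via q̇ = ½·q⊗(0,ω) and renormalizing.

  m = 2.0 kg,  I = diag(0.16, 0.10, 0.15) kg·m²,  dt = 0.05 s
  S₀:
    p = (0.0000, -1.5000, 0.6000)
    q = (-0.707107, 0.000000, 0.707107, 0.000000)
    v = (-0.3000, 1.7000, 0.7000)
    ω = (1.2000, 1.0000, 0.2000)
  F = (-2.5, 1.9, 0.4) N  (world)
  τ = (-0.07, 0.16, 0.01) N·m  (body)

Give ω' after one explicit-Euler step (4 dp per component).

α = I⁻¹(τ − ω×Iω) = (-0.5000, 1.5760, 0.5467)
new body rate ω' = (1.1750, 1.0788, 0.2273)

ω' = (1.1750, 1.0788, 0.2273)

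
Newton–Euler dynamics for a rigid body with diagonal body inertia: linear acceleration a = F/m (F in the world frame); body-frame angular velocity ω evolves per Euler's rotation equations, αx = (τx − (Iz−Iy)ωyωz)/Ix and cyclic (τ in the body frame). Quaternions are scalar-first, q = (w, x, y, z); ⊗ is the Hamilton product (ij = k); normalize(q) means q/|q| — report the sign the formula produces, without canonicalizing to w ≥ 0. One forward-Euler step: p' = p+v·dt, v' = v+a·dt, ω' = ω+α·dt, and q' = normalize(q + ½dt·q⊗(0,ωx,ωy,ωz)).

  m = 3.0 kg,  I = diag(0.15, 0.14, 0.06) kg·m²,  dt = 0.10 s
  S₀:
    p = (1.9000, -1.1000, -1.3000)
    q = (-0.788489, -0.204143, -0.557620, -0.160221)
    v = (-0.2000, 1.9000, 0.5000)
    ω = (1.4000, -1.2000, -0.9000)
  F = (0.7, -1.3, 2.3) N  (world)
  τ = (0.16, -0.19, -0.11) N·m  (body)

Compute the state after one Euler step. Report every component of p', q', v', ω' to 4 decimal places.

angular accel α = (1.6427, -0.5471, -2.1133)
ω + α·dt = (1.5643, -1.2547, -1.1113)
q⊗(0,ω) = (-0.5275427, -0.7942918, 0.5381487, 1.7352797)
updated quaternion q' = (-0.8106, -0.2426, -0.5279, -0.0731)
a = (0.2333, -0.4333, 0.7667)
p + v·dt = (1.8800, -0.9100, -1.2500)
new velocity v' = (-0.1767, 1.8567, 0.5767)

p' = (1.8800, -0.9100, -1.2500)
q' = (-0.8106, -0.2426, -0.5279, -0.0731)
v' = (-0.1767, 1.8567, 0.5767)
ω' = (1.5643, -1.2547, -1.1113)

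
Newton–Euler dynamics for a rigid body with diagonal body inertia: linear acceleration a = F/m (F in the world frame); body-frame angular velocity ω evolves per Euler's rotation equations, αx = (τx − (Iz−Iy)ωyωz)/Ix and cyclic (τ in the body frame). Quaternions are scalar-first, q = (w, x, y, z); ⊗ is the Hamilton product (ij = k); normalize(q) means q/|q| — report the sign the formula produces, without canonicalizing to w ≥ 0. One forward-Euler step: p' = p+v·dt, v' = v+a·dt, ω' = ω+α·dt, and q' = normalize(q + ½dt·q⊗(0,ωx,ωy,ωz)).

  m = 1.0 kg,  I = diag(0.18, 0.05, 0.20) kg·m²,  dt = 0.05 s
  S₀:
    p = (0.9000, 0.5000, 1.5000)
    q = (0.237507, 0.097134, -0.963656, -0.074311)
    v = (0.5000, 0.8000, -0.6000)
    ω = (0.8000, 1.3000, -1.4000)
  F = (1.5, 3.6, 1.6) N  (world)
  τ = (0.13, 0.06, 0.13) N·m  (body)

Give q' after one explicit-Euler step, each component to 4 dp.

q' = (0.2639, 0.1378, -0.9527, -0.0601)

Hamilton product q⊗(0,ω) = (1.0710102, 1.6357283, 0.3852979, 0.5646892)
updated quaternion q' = (0.2639, 0.1378, -0.9527, -0.0601)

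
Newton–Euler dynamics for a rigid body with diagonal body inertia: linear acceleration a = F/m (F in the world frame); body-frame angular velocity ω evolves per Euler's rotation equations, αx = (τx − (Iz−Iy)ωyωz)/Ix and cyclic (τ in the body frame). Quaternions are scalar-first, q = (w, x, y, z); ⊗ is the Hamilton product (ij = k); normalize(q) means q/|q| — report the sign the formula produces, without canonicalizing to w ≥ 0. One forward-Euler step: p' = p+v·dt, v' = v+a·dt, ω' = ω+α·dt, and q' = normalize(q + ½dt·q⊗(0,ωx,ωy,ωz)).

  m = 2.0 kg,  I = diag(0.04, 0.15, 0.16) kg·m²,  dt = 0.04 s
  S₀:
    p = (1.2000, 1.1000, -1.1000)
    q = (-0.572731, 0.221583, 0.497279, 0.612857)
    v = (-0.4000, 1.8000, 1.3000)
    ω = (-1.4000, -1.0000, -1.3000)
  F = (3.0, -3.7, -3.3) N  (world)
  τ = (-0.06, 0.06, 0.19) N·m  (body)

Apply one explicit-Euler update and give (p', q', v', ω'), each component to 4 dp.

p' = (1.1840, 1.1720, -1.0480)
q' = (-0.5401, 0.2367, 0.4969, 0.6366)
v' = (-0.3400, 1.7260, 1.2340)
ω' = (-1.4730, -0.9258, -1.2910)

ω×(Iω) gyroscopic = (0.0130, -0.2184, 0.1540)
(τ − ω×Iω)/I = (-1.8250, 1.8560, 0.2250)
ω + α·dt = (-1.4730, -0.9258, -1.2910)
Hamilton product q⊗(0,ω) = (1.6042093, 0.7682177, 0.0027891, 1.2191579)
updated quaternion q' = (-0.5401, 0.2367, 0.4969, 0.6366)
p + v·dt = (1.1840, 1.1720, -1.0480)
v + (F/m)dt = (-0.3400, 1.7260, 1.2340)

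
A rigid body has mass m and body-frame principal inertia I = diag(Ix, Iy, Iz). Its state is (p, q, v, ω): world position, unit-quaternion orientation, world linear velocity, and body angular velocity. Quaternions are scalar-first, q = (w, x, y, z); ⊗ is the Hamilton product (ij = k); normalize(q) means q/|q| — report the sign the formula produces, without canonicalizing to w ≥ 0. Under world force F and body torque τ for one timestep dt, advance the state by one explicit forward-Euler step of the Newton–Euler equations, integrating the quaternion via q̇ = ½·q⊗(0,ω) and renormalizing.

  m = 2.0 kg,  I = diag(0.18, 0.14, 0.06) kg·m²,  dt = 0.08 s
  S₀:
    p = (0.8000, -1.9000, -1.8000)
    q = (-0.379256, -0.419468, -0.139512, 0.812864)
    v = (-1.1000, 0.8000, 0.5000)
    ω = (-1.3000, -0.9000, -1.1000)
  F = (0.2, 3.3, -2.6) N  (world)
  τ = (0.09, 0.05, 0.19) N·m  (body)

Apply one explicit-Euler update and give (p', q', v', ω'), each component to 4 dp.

α = I⁻¹(τ − ω×Iω) = (0.9400, -0.8686, 3.9467)
new body rate ω' = (-1.2248, -0.9695, -0.7843)
2q̇ = q⊗(0,ω) = (0.2232812, 1.3780736, -1.1768076, 0.6133372)
updated quaternion q' = (-0.3692, -0.3633, -0.1860, 0.8349)
linear accel F/m = (0.1000, 1.6500, -1.3000)
p' = p + v·dt = (0.7120, -1.8360, -1.7600)
new velocity v' = (-1.0920, 0.9320, 0.3960)

p' = (0.7120, -1.8360, -1.7600)
q' = (-0.3692, -0.3633, -0.1860, 0.8349)
v' = (-1.0920, 0.9320, 0.3960)
ω' = (-1.2248, -0.9695, -0.7843)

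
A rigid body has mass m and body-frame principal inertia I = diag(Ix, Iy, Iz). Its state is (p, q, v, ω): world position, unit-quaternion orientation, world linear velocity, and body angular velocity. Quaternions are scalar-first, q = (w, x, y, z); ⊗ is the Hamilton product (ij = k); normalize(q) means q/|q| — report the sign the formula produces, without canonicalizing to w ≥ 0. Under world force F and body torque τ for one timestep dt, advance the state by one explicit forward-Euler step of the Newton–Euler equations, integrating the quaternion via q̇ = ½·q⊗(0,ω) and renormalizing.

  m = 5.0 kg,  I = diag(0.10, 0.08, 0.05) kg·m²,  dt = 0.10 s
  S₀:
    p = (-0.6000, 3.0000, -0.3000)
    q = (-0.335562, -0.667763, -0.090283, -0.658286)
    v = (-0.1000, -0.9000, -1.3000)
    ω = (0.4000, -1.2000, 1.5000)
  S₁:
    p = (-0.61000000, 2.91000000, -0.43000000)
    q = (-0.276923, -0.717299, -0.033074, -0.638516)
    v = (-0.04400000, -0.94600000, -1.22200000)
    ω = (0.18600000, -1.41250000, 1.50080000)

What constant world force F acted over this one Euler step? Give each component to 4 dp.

velocity change Δv = (0.05600000, -0.04600000, 0.07800000)
applied force F = (2.8000, -2.3000, 3.9000)

F = (2.8000, -2.3000, 3.9000)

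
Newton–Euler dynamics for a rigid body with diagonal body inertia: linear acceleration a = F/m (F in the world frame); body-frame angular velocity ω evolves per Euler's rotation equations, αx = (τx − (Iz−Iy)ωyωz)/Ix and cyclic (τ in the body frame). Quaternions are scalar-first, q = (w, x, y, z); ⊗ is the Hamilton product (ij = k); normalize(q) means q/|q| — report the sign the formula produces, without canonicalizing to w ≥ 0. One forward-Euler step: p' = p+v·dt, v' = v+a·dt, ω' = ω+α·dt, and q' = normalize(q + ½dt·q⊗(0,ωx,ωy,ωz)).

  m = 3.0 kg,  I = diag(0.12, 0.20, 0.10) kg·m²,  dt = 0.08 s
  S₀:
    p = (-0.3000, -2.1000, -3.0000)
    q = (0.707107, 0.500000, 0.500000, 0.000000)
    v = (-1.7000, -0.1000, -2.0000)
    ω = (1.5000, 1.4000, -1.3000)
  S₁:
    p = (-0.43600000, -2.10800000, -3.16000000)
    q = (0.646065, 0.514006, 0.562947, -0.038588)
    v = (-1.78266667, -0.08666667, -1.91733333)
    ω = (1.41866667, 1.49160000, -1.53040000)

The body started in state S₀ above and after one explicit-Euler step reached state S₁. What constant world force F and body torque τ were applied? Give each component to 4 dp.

F = (-3.1000, 0.5000, 3.1000)
τ = (0.0600, 0.1900, -0.1200)

Δω = ω₁−ω₀ = (-0.08133333, 0.09160000, -0.23040000)
precession coupling = (0.1820, -0.0390, 0.1680)
I·α + gyro = (0.0600, 0.1900, -0.1200)
velocity change Δv = (-0.08266667, 0.01333333, 0.08266667)
F = m·Δv/dt = (-3.1000, 0.5000, 3.1000)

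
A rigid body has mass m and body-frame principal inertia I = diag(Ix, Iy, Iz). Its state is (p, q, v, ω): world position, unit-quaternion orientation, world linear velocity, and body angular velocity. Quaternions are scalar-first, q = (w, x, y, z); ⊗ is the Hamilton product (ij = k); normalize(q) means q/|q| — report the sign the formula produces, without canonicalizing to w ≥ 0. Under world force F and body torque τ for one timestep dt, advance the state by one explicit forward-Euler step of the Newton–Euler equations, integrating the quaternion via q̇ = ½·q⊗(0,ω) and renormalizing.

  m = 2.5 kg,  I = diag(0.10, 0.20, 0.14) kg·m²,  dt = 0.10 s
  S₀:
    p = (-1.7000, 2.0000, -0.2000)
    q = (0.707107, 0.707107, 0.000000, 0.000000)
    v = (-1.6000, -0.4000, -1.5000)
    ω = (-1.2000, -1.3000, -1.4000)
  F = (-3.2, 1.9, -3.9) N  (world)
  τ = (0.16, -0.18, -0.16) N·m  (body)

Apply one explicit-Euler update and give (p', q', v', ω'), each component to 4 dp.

p' = (-1.8600, 1.9600, -0.3500)
q' = (0.7448, 0.6605, 0.0035, -0.0949)
v' = (-1.7280, -0.3240, -1.6560)
ω' = (-0.9308, -1.3564, -1.6257)

linear accel F/m = (-1.2800, 0.7600, -1.5600)
p + v·dt = (-1.8600, 1.9600, -0.3500)
v + (F/m)dt = (-1.7280, -0.3240, -1.6560)
precession coupling ω×(Iω) = (-0.1092, -0.0672, 0.1560)
α = I⁻¹(τ − ω×Iω) = (2.6920, -0.5640, -2.2571)
ω + α·dt = (-0.9308, -1.3564, -1.6257)
q⊗(0,ω) = (0.8485284, -0.8485284, 0.0707107, -1.9091889)
q + ½dt·q⊗(0,ω), renormalized = (0.7448, 0.6605, 0.0035, -0.0949)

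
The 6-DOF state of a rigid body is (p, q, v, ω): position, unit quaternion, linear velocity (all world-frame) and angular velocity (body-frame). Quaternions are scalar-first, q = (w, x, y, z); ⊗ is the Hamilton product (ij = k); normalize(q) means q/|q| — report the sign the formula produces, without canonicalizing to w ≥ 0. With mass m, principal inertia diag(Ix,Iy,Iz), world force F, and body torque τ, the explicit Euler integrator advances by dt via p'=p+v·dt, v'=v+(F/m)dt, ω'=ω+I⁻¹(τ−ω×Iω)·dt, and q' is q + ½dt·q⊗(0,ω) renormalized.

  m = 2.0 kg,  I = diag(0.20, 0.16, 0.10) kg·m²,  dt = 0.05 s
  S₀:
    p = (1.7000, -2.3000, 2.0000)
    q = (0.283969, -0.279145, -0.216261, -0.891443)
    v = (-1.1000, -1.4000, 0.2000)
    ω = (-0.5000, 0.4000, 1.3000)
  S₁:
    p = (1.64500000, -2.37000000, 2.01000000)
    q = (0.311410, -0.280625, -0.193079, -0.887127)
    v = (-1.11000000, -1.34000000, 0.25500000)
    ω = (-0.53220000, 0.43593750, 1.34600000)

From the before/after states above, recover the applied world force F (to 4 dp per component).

F = (-0.4000, 2.4000, 2.2000)

v₁ − v₀ = (-0.01000000, 0.06000000, 0.05500000)
applied force F = (-0.4000, 2.4000, 2.2000)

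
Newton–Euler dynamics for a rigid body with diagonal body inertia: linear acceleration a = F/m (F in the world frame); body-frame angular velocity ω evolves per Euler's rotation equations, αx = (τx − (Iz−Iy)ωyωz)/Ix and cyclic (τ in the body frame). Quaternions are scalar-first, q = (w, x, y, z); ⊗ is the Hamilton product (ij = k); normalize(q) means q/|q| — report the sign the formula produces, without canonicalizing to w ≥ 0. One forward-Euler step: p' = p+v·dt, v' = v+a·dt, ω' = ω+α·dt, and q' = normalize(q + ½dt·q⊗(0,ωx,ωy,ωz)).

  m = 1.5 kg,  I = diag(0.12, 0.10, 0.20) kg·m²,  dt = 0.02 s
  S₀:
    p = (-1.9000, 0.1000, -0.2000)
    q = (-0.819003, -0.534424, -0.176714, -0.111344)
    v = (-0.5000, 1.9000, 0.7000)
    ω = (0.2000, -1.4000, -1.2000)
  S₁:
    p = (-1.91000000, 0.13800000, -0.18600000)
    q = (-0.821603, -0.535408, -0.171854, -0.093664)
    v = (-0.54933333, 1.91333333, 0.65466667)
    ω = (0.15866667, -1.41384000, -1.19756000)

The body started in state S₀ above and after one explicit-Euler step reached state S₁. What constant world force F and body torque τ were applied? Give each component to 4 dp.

rate change Δω = (-0.04133333, -0.01384000, 0.00244000)
I·α + gyro = (-0.0800, -0.0500, 0.0300)
Δv = v₁−v₀ = (-0.04933333, 0.01333333, -0.04533333)
applied force F = (-3.7000, 1.0000, -3.4000)

F = (-3.7000, 1.0000, -3.4000)
τ = (-0.0800, -0.0500, 0.0300)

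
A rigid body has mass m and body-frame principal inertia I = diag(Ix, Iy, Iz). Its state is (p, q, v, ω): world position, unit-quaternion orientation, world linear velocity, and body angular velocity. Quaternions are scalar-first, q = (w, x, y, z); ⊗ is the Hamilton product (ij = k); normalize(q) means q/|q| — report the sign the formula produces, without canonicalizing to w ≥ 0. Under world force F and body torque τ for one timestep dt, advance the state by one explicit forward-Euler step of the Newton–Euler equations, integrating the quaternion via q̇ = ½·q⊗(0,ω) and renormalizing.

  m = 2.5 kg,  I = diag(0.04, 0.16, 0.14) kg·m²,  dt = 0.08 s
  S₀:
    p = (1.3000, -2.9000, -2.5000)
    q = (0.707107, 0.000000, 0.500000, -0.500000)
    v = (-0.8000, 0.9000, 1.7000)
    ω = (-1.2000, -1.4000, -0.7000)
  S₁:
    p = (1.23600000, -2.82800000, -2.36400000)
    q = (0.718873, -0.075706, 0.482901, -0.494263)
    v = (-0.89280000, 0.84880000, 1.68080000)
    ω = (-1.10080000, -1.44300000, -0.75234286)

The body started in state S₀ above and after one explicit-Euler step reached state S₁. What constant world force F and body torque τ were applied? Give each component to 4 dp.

F = (-2.9000, -1.6000, -0.6000)
τ = (0.0300, -0.1700, 0.1100)

ω₁ − ω₀ = (0.09920000, -0.04300000, -0.05234286)
applied torque τ = (0.0300, -0.1700, 0.1100)
v₁ − v₀ = (-0.09280000, -0.05120000, -0.01920000)
F = m·Δv/dt = (-2.9000, -1.6000, -0.6000)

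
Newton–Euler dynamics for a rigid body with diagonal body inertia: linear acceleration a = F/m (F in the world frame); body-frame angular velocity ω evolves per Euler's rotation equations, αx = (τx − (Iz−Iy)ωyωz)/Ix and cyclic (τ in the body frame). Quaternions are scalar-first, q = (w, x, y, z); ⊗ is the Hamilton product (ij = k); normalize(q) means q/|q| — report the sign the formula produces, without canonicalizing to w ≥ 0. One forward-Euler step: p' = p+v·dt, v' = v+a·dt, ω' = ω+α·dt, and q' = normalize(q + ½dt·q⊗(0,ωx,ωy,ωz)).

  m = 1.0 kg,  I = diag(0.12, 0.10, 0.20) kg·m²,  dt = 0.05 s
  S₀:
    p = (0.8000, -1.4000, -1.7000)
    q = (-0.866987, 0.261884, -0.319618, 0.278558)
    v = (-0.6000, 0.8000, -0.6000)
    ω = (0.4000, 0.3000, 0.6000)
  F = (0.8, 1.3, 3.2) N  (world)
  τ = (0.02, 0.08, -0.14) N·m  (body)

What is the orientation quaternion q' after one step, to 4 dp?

q⊗(0,ω) = (-0.1760030, -0.6221330, -0.3058033, -0.3137798)
q + ½dt·q⊗(0,ω), renormalized = (-0.8712, 0.2463, -0.3272, 0.2707)

q' = (-0.8712, 0.2463, -0.3272, 0.2707)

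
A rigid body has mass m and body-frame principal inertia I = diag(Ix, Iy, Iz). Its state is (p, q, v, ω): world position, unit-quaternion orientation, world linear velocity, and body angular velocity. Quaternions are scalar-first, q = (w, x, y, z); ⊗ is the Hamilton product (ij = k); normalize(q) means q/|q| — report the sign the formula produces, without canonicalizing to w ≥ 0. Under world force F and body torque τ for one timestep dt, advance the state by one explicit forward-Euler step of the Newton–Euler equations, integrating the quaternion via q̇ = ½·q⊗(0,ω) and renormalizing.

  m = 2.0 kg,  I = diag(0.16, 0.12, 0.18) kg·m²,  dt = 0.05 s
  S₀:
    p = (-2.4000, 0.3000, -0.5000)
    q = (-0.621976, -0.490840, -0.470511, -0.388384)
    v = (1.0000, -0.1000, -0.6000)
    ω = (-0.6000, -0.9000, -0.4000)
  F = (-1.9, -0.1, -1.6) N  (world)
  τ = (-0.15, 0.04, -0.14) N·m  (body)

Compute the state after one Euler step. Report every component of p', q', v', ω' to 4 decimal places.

p' = (-2.3500, 0.2950, -0.5300)
q' = (-0.6435, -0.4853, -0.4554, -0.3780)
v' = (0.9525, -0.1025, -0.6400)
ω' = (-0.6536, -0.8813, -0.4329)

a = (-0.9500, -0.0500, -0.8000)
new position p' = (-2.3500, 0.2950, -0.5300)
v' = v + a·dt = (0.9525, -0.1025, -0.6400)
precession coupling ω×(Iω) = (0.0216, -0.0048, -0.0216)
angular accel α = (-1.0725, 0.3733, -0.6578)
ω + α·dt = (-0.6536, -0.8813, -0.4329)
2q̇ = q⊗(0,ω) = (-0.8733175, 0.2118444, 0.5964728, 0.4082398)
updated quaternion q' = (-0.6435, -0.4853, -0.4554, -0.3780)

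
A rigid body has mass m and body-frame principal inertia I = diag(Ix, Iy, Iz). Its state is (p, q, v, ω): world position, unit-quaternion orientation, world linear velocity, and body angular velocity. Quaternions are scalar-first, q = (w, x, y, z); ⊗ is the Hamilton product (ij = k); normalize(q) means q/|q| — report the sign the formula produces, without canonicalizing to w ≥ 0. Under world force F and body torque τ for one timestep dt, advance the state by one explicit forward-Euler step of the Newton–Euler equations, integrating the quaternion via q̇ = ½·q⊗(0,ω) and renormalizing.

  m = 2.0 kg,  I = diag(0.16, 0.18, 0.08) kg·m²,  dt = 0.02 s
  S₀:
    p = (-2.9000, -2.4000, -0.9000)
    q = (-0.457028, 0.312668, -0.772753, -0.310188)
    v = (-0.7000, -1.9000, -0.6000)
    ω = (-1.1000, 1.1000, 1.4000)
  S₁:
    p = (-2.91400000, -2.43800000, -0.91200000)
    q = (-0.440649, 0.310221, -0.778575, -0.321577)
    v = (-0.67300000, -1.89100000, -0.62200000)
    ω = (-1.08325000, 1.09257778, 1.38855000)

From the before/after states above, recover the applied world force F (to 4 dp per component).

F = (2.7000, 0.9000, -2.2000)

Δv = v₁−v₀ = (0.02700000, 0.00900000, -0.02200000)
F = m·Δv/dt = (2.7000, 0.9000, -2.2000)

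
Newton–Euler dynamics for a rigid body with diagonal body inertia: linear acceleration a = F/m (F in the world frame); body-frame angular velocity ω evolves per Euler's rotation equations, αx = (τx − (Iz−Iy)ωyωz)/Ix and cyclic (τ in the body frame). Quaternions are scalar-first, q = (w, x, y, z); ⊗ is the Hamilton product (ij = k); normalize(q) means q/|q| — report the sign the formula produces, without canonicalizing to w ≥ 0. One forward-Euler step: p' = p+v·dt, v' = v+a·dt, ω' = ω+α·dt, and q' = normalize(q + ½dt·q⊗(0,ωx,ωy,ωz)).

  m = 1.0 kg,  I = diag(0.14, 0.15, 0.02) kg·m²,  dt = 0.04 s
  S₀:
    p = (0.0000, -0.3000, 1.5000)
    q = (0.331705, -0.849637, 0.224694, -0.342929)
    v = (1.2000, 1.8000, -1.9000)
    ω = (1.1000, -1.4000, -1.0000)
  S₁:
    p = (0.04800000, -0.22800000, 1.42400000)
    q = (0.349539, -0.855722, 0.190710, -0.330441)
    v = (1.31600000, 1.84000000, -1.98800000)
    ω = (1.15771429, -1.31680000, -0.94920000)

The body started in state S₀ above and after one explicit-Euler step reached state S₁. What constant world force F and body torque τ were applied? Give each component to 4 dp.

F = (2.9000, 1.0000, -2.2000)
τ = (0.0200, 0.1800, 0.0100)

rate change Δω = (0.05771429, 0.08320000, 0.05080000)
precession coupling = (-0.1820, -0.1320, -0.0154)
τ = I·(Δω/dt) + ω₀×(Iω₀) = (0.0200, 0.1800, 0.0100)
v₁ − v₀ = (0.11600000, 0.04000000, -0.08800000)
m·(v₁−v₀)/dt = (2.9000, 1.0000, -2.2000)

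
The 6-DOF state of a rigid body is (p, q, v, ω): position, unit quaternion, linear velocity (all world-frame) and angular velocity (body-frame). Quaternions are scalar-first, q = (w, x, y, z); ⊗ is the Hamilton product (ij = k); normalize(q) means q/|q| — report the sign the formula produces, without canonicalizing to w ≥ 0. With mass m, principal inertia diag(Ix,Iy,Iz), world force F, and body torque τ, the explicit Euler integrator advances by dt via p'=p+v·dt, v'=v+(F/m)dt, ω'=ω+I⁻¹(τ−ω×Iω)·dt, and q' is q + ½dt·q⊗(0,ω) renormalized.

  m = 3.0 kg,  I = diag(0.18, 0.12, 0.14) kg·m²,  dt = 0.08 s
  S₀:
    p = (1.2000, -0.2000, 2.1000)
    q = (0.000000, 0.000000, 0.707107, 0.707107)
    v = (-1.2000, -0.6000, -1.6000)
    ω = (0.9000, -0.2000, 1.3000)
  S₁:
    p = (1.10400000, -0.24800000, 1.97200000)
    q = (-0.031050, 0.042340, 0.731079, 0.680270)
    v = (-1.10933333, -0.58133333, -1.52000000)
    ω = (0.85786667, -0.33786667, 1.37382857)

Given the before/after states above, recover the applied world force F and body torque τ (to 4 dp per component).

F = (3.4000, 0.7000, 3.0000)
τ = (-0.1000, -0.1600, 0.1400)

v₁ − v₀ = (0.09066667, 0.01866667, 0.08000000)
applied force F = (3.4000, 0.7000, 3.0000)
Δω = ω₁−ω₀ = (-0.04213333, -0.13786667, 0.07382857)
I·α + gyro = (-0.1000, -0.1600, 0.1400)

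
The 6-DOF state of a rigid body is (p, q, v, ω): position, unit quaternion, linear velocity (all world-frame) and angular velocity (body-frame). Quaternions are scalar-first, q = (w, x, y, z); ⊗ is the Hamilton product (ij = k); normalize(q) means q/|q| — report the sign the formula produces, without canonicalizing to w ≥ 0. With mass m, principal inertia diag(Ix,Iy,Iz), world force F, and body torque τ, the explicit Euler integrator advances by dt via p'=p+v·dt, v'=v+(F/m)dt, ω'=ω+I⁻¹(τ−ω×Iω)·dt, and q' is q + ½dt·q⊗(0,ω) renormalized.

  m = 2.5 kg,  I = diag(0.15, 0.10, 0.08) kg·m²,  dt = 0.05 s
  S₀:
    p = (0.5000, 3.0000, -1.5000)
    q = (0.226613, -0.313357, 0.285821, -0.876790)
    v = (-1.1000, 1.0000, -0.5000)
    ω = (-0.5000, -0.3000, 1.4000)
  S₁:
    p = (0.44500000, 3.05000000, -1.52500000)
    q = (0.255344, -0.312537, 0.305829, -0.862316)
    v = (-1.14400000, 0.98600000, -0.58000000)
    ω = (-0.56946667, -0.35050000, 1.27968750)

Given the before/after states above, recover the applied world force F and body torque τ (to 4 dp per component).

velocity change Δv = (-0.04400000, -0.01400000, -0.08000000)
m·(v₁−v₀)/dt = (-2.2000, -0.7000, -4.0000)
Δω = ω₁−ω₀ = (-0.06946667, -0.05050000, -0.12031250)
τ = I·(Δω/dt) + ω₀×(Iω₀) = (-0.2000, -0.1500, -0.2000)

F = (-2.2000, -0.7000, -4.0000)
τ = (-0.2000, -0.1500, -0.2000)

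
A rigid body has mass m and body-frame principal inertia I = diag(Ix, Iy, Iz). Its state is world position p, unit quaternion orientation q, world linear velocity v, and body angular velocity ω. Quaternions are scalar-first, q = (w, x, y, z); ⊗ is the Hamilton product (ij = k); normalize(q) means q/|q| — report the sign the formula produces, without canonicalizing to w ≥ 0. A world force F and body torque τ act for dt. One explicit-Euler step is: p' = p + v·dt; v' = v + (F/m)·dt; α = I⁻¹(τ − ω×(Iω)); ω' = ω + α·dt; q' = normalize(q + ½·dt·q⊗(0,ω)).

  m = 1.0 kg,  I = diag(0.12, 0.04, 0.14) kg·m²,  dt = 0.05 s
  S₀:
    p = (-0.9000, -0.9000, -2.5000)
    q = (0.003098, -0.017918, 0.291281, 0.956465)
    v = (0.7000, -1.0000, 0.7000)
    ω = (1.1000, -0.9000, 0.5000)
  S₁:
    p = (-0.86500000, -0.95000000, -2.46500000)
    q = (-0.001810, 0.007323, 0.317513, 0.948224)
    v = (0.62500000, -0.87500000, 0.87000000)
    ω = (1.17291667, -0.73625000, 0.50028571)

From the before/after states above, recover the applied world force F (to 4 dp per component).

F = (-1.5000, 2.5000, 3.4000)

Δv = v₁−v₀ = (-0.07500000, 0.12500000, 0.17000000)
applied force F = (-1.5000, 2.5000, 3.4000)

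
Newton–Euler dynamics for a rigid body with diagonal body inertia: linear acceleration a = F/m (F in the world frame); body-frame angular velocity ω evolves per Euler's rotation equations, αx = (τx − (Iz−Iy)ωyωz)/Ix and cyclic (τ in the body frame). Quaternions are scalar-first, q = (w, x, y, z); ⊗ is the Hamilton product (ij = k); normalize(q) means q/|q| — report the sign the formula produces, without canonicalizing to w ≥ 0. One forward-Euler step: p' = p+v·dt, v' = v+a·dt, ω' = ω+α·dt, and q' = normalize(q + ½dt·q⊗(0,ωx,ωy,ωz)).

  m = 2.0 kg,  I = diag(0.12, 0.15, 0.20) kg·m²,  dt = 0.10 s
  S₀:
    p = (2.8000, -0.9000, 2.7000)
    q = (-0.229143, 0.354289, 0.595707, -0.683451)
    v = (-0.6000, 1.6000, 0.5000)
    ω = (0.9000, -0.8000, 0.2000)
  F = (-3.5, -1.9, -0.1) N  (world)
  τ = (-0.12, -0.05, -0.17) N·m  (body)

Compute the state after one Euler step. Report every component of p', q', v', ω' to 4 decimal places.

gyro term ω×Iω = (-0.0080, -0.0144, -0.0216)
(τ − ω×Iω)/I = (-0.9333, -0.2373, -0.7420)
new body rate ω' = (0.8067, -0.8237, 0.1258)
q⊗(0,ω) = (0.2943957, -0.6338481, -0.5026493, -0.8653961)
q + ½dt·q⊗(0,ω), renormalized = (-0.2140, 0.3220, 0.5695, -0.7254)
linear accel F/m = (-1.7500, -0.9500, -0.0500)
p + v·dt = (2.7400, -0.7400, 2.7500)
v + (F/m)dt = (-0.7750, 1.5050, 0.4950)

p' = (2.7400, -0.7400, 2.7500)
q' = (-0.2140, 0.3220, 0.5695, -0.7254)
v' = (-0.7750, 1.5050, 0.4950)
ω' = (0.8067, -0.8237, 0.1258)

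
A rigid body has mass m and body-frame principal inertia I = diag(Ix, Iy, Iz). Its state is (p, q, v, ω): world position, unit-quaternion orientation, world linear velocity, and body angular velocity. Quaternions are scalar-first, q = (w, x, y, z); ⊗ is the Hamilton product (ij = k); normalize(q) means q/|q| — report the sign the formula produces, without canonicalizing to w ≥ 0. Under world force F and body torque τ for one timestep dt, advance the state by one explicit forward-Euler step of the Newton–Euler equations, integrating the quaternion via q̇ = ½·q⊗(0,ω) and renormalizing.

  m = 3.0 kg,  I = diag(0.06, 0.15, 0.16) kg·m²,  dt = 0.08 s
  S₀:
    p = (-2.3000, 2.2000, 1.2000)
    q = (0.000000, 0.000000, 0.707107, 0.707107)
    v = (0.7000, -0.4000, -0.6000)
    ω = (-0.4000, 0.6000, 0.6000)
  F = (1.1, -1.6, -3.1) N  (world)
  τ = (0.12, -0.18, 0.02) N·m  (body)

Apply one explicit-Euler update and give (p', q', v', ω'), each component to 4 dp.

p' = (-2.2440, 2.1680, 1.1520)
q' = (-0.0339, 0.0000, 0.6953, 0.7179)
v' = (0.7293, -0.4427, -0.6827)
ω' = (-0.2448, 0.4912, 0.6208)

linear accel F/m = (0.3667, -0.5333, -1.0333)
p' = p + v·dt = (-2.2440, 2.1680, 1.1520)
v + (F/m)dt = (0.7293, -0.4427, -0.6827)
ω×(Iω) gyroscopic = (0.0036, 0.0240, -0.0216)
angular accel α = (1.9400, -1.3600, 0.2600)
new body rate ω' = (-0.2448, 0.4912, 0.6208)
q⊗(0,ω) = (-0.8485284, 0.0000000, -0.2828428, 0.2828428)
updated quaternion q' = (-0.0339, 0.0000, 0.6953, 0.7179)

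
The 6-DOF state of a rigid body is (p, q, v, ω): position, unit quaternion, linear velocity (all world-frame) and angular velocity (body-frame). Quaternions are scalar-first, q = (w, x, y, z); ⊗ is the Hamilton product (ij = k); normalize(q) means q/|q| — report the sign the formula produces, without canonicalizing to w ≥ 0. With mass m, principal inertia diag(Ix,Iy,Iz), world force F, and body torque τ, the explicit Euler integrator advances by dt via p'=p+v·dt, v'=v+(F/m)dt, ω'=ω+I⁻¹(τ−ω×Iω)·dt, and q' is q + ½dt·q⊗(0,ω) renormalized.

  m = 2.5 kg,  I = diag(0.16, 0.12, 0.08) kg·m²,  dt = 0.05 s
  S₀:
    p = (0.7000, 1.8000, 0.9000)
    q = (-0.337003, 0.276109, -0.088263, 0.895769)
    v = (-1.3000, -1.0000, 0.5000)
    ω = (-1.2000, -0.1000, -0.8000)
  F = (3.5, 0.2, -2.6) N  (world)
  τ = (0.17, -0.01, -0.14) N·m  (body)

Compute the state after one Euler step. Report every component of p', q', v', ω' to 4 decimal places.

p' = (0.6350, 1.7500, 0.9250)
q' = (-0.3108, 0.2900, -0.1087, 0.8986)
v' = (-1.2300, -0.9960, 0.4480)
ω' = (-1.1459, -0.1362, -0.8845)

a = (1.4000, 0.0800, -1.0400)
p' = p + v·dt = (0.6350, 1.7500, 0.9250)
v + (F/m)dt = (-1.2300, -0.9960, 0.4480)
gyro term ω×Iω = (-0.0032, 0.0768, -0.0048)
(τ − ω×Iω)/I = (1.0825, -0.7233, -1.6900)
new body rate ω' = (-1.1459, -0.1362, -0.8845)
2q̇ = q⊗(0,ω) = (1.0391197, 0.5645909, -0.8203353, 0.1360759)
q + ½dt·q⊗(0,ω), renormalized = (-0.3108, 0.2900, -0.1087, 0.8986)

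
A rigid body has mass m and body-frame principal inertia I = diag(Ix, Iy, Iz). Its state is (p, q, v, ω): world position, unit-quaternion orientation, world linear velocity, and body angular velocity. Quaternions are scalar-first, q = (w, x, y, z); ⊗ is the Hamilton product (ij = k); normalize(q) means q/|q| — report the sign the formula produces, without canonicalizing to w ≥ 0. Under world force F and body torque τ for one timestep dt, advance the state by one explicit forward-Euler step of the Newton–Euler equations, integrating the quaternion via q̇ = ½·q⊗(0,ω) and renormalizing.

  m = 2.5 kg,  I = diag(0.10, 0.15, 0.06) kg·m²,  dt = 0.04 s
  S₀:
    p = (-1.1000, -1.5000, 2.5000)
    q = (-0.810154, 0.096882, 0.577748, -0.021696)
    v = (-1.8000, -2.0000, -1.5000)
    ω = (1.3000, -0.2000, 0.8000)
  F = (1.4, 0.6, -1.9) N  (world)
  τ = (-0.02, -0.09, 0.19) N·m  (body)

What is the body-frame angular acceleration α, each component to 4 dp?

gyro term ω×Iω = (0.0144, 0.0416, -0.0130)
angular accel α = (-0.3440, -0.8773, 3.3833)

α = (-0.3440, -0.8773, 3.3833)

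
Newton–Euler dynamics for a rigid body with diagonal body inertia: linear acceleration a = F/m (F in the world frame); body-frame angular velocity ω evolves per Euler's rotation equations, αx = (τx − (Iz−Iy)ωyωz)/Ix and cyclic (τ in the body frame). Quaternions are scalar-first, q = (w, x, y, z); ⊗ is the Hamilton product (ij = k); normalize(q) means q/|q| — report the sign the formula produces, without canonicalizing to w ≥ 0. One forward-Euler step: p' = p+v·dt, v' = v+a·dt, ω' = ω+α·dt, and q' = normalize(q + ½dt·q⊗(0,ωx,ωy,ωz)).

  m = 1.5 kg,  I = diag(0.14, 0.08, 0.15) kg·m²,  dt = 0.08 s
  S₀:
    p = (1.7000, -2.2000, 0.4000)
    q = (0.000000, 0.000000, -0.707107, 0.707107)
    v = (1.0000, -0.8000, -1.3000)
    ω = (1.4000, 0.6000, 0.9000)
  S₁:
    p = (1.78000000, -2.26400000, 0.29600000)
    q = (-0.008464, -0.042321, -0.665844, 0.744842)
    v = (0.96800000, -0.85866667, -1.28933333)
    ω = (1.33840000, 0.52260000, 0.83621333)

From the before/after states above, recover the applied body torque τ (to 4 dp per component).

τ = (-0.0700, -0.0900, -0.1700)

ω₁ − ω₀ = (-0.06160000, -0.07740000, -0.06378667)
precession coupling = (0.0378, -0.0126, -0.0504)
τ = I·(Δω/dt) + ω₀×(Iω₀) = (-0.0700, -0.0900, -0.1700)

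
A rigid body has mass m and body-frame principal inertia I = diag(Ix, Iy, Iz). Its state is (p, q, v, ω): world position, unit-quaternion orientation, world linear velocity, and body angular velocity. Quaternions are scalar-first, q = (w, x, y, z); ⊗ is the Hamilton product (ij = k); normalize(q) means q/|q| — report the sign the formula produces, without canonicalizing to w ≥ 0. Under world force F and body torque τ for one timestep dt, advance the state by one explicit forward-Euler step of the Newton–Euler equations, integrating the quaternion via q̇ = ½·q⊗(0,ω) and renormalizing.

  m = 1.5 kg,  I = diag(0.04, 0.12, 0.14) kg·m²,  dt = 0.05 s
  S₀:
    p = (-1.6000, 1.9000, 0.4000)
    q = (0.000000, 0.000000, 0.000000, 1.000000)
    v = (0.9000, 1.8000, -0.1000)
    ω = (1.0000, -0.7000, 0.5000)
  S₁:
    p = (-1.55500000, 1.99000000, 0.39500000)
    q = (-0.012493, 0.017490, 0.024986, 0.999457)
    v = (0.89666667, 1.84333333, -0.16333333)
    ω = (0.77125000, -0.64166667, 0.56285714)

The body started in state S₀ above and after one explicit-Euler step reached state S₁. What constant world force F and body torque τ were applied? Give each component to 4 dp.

F = (-0.1000, 1.3000, -1.9000)
τ = (-0.1900, 0.0900, 0.1200)

ω₁ − ω₀ = (-0.22875000, 0.05833333, 0.06285714)
I·α + gyro = (-0.1900, 0.0900, 0.1200)
v₁ − v₀ = (-0.00333333, 0.04333333, -0.06333333)
applied force F = (-0.1000, 1.3000, -1.9000)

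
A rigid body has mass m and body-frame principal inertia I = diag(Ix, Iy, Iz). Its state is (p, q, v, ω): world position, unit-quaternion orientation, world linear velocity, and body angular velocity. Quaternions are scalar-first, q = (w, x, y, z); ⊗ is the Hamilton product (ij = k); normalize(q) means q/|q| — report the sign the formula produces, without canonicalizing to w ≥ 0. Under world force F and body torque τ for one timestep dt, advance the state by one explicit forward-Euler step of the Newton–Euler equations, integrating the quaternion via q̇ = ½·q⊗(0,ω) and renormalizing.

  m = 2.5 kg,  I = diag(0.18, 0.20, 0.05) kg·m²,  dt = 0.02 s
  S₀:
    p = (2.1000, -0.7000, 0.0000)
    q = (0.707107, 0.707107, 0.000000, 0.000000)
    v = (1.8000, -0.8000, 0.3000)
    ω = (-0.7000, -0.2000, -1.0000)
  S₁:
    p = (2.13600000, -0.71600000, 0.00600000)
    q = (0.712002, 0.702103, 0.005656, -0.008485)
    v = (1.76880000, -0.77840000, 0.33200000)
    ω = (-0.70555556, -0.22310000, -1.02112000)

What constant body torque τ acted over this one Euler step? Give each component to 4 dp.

τ = (-0.0800, -0.1400, -0.0500)

Δω = ω₁−ω₀ = (-0.00555556, -0.02310000, -0.02112000)
gyro term ω₀×Iω₀ = (-0.0300, 0.0910, 0.0028)
τ = I·(Δω/dt) + ω₀×(Iω₀) = (-0.0800, -0.1400, -0.0500)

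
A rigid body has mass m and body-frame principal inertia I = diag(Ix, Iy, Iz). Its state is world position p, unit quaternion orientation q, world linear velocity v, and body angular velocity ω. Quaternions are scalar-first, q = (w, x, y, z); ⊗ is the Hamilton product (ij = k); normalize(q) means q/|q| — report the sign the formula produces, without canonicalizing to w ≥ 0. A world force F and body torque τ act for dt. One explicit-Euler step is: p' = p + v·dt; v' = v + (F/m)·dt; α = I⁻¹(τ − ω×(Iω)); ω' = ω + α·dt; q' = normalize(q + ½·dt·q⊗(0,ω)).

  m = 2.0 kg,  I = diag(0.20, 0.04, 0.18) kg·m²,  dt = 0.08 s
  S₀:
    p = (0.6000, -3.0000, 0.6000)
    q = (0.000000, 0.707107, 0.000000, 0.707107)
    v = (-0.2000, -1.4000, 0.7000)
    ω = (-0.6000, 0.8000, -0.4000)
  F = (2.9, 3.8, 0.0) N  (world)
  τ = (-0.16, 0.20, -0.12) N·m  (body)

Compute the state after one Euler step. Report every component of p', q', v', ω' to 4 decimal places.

(τ − ω×Iω)/I = (-0.5760, 4.8800, -1.0933)
ω + α·dt = (-0.6461, 1.1904, -0.4875)
q⊗(0,ω) = (0.7071070, -0.5656856, -0.1414214, 0.5656856)
q + ½dt·q⊗(0,ω), renormalized = (0.0283, 0.6838, -0.0057, 0.7291)
new position p' = (0.5840, -3.1120, 0.6560)
v + (F/m)dt = (-0.0840, -1.2480, 0.7000)

p' = (0.5840, -3.1120, 0.6560)
q' = (0.0283, 0.6838, -0.0057, 0.7291)
v' = (-0.0840, -1.2480, 0.7000)
ω' = (-0.6461, 1.1904, -0.4875)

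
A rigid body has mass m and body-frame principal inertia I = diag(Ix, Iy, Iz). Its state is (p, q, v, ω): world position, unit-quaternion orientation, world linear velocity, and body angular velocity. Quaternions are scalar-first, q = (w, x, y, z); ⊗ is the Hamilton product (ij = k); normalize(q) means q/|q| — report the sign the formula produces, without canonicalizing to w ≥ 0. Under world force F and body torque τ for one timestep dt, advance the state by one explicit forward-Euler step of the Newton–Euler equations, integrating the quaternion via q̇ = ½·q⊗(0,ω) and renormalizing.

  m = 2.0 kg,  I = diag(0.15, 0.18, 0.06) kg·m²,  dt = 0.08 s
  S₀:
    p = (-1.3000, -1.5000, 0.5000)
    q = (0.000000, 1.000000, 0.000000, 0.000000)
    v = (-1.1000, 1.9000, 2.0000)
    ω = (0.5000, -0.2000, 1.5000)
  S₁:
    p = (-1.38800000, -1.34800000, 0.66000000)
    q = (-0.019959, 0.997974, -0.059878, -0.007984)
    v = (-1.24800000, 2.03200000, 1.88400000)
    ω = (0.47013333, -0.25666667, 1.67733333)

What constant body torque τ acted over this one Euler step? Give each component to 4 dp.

rate change Δω = (-0.02986667, -0.05666667, 0.17733333)
ω₀×(Iω₀) = (0.0360, 0.0675, -0.0030)
I·α + gyro = (-0.0200, -0.0600, 0.1300)

τ = (-0.0200, -0.0600, 0.1300)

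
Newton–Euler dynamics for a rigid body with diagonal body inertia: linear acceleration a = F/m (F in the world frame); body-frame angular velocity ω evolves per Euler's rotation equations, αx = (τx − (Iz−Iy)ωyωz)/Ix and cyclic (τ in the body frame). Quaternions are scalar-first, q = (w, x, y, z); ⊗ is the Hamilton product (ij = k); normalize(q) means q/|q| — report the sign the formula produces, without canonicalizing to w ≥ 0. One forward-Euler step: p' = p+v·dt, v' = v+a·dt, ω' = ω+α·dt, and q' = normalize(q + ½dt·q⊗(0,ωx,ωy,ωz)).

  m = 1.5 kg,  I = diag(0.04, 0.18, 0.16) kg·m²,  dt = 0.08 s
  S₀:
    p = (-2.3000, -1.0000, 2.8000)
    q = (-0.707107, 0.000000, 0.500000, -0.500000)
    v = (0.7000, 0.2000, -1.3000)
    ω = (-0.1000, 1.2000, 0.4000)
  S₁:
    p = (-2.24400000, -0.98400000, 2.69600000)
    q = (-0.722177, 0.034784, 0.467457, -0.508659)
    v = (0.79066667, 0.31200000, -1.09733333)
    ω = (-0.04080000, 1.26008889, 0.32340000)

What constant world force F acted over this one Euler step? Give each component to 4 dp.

F = (1.7000, 2.1000, 3.8000)

velocity change Δv = (0.09066667, 0.11200000, 0.20266667)
m·(v₁−v₀)/dt = (1.7000, 2.1000, 3.8000)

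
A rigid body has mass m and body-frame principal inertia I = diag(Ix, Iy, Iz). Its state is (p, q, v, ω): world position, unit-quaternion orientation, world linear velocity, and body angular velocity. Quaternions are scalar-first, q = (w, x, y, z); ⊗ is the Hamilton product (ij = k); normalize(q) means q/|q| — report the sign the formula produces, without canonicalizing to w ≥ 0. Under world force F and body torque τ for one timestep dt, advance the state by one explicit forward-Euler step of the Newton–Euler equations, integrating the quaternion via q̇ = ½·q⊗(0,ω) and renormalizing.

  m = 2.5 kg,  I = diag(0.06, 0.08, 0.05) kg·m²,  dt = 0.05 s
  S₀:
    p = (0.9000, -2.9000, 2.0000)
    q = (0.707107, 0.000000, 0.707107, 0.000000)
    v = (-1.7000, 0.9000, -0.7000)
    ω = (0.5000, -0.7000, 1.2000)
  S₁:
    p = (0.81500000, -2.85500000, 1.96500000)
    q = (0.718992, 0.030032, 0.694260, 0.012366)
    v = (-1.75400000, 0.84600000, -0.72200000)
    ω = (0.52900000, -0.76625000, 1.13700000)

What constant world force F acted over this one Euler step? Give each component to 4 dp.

F = (-2.7000, -2.7000, -1.1000)

Δv = v₁−v₀ = (-0.05400000, -0.05400000, -0.02200000)
applied force F = (-2.7000, -2.7000, -1.1000)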